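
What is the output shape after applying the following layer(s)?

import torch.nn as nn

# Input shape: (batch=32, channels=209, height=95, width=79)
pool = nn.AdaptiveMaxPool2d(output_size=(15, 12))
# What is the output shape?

Input shape: (32, 209, 95, 79)
Output shape: (32, 209, 15, 12)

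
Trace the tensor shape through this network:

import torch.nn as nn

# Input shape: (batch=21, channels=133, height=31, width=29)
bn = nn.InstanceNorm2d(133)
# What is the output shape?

Input shape: (21, 133, 31, 29)
Output shape: (21, 133, 31, 29)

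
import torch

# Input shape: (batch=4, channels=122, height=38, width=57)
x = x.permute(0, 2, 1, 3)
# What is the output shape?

Input shape: (4, 122, 38, 57)
Output shape: (4, 38, 122, 57)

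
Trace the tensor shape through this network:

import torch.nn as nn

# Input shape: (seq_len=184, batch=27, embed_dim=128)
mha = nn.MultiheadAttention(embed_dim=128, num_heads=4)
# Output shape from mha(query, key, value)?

Input shape: (184, 27, 128)
Output shape: (184, 27, 128)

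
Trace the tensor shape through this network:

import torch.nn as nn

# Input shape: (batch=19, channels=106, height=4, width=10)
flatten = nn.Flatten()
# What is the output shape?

Input shape: (19, 106, 4, 10)
Output shape: (19, 4240)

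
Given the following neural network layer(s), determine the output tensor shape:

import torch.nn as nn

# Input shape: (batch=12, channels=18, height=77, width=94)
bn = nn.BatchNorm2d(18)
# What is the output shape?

Input shape: (12, 18, 77, 94)
Output shape: (12, 18, 77, 94)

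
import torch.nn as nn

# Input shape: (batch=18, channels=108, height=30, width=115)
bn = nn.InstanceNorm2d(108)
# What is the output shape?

Input shape: (18, 108, 30, 115)
Output shape: (18, 108, 30, 115)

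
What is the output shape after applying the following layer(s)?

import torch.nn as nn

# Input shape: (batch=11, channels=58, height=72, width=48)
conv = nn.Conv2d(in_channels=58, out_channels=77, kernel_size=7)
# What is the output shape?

Input shape: (11, 58, 72, 48)
Output shape: (11, 77, 66, 42)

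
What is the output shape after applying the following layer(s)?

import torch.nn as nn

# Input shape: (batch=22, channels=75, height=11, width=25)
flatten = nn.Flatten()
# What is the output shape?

Input shape: (22, 75, 11, 25)
Output shape: (22, 20625)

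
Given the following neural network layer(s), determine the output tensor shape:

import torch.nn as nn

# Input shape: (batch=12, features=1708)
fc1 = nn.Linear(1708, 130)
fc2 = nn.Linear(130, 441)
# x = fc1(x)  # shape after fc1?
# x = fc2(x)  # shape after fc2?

Input shape: (12, 1708)
  -> after fc1: (12, 130)
Output shape: (12, 441)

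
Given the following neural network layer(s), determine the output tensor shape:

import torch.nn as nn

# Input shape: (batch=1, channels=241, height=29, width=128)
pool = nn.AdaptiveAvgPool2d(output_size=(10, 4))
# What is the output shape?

Input shape: (1, 241, 29, 128)
Output shape: (1, 241, 10, 4)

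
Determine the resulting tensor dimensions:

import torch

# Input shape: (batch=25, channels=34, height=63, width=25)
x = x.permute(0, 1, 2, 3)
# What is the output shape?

Input shape: (25, 34, 63, 25)
Output shape: (25, 34, 63, 25)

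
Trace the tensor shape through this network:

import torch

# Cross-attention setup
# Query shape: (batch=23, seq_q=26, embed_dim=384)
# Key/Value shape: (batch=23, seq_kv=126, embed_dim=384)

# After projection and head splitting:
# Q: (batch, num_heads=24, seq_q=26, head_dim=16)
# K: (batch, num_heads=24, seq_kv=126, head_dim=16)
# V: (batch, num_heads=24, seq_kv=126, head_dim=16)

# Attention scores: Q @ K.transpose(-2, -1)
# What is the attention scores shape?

Input shape: (23, 26, 384)
Output shape: (23, 24, 26, 126)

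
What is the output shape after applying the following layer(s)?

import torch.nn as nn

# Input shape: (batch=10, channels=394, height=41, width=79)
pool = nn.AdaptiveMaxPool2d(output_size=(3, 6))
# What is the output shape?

Input shape: (10, 394, 41, 79)
Output shape: (10, 394, 3, 6)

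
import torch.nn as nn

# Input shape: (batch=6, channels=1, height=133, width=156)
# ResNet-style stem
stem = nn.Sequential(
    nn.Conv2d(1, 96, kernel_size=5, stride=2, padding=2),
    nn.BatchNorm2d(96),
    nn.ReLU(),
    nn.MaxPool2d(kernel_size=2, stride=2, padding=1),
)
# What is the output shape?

Input shape: (6, 1, 133, 156)
  -> after Conv2d 5x5 stride=2: (6, 96, 67, 78)
Output shape: (6, 96, 34, 40)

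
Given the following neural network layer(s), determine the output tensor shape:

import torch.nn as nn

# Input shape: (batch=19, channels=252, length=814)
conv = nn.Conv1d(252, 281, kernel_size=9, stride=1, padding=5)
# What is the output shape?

Input shape: (19, 252, 814)
Output shape: (19, 281, 816)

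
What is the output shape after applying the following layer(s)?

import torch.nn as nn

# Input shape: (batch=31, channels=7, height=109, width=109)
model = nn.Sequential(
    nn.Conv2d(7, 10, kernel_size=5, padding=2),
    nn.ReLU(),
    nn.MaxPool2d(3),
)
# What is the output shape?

Input shape: (31, 7, 109, 109)
  -> after Conv2d: (31, 10, 109, 109)
  -> after ReLU: (31, 10, 109, 109)
Output shape: (31, 10, 36, 36)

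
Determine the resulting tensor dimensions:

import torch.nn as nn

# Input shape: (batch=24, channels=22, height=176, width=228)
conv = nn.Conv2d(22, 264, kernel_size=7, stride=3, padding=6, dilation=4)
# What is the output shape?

Input shape: (24, 22, 176, 228)
Output shape: (24, 264, 55, 72)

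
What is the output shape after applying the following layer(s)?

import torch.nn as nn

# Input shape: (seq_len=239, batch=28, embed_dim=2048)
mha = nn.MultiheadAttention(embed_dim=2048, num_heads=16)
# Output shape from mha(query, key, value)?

Input shape: (239, 28, 2048)
Output shape: (239, 28, 2048)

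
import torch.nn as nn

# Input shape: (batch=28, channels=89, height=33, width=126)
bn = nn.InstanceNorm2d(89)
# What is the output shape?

Input shape: (28, 89, 33, 126)
Output shape: (28, 89, 33, 126)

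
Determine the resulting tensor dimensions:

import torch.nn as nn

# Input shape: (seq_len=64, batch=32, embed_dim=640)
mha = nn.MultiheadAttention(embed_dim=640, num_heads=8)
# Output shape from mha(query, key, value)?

Input shape: (64, 32, 640)
Output shape: (64, 32, 640)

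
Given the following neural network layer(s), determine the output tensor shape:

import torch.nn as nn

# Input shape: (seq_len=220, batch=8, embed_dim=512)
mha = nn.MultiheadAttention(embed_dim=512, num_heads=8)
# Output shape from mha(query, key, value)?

Input shape: (220, 8, 512)
Output shape: (220, 8, 512)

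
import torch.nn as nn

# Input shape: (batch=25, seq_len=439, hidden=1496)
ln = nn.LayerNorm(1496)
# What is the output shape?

Input shape: (25, 439, 1496)
Output shape: (25, 439, 1496)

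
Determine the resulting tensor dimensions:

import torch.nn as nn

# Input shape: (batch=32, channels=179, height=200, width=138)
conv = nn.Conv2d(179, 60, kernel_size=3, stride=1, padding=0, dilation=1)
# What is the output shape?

Input shape: (32, 179, 200, 138)
Output shape: (32, 60, 198, 136)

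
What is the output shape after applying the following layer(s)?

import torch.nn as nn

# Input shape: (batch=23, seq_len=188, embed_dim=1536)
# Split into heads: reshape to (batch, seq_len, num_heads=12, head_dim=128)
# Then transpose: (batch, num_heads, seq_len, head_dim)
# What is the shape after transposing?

Input shape: (23, 188, 1536)
  -> after reshape: (23, 188, 12, 128)
Output shape: (23, 12, 188, 128)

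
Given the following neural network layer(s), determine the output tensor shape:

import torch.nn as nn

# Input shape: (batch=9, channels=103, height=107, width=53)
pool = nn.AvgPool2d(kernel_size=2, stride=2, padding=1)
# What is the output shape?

Input shape: (9, 103, 107, 53)
Output shape: (9, 103, 54, 27)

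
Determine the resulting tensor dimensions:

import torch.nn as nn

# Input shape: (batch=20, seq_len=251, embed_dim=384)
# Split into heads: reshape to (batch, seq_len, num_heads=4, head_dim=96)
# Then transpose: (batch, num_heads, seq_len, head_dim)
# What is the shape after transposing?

Input shape: (20, 251, 384)
  -> after reshape: (20, 251, 4, 96)
Output shape: (20, 4, 251, 96)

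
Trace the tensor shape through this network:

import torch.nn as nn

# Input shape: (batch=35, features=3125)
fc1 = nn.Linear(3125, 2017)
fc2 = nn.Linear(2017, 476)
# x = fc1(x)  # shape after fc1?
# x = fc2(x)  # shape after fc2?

Input shape: (35, 3125)
  -> after fc1: (35, 2017)
Output shape: (35, 476)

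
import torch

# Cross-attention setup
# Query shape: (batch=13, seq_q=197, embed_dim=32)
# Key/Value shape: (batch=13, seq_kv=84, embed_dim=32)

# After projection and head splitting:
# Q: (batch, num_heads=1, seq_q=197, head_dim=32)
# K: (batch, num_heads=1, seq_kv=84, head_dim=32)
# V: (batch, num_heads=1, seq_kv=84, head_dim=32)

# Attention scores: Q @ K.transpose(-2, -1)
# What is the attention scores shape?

Input shape: (13, 197, 32)
Output shape: (13, 1, 197, 84)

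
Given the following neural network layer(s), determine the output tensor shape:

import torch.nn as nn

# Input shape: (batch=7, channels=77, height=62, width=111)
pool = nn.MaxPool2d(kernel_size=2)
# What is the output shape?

Input shape: (7, 77, 62, 111)
Output shape: (7, 77, 31, 55)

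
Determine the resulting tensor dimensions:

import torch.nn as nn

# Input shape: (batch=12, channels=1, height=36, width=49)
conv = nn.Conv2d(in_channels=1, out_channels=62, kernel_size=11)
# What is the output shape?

Input shape: (12, 1, 36, 49)
Output shape: (12, 62, 26, 39)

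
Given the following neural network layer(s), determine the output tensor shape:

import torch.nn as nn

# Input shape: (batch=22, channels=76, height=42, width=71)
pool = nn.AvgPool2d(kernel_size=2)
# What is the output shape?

Input shape: (22, 76, 42, 71)
Output shape: (22, 76, 21, 35)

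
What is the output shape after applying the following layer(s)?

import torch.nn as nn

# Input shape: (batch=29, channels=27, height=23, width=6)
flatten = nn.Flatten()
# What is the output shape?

Input shape: (29, 27, 23, 6)
Output shape: (29, 3726)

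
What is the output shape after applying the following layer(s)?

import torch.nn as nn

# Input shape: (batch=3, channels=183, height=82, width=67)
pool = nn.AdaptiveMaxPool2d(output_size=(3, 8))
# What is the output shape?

Input shape: (3, 183, 82, 67)
Output shape: (3, 183, 3, 8)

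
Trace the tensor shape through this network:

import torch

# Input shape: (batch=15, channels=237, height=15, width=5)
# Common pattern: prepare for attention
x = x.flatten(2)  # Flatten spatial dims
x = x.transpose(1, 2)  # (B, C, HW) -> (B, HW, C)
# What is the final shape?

Input shape: (15, 237, 15, 5)
  -> after flatten(2): (15, 237, 75)
Output shape: (15, 75, 237)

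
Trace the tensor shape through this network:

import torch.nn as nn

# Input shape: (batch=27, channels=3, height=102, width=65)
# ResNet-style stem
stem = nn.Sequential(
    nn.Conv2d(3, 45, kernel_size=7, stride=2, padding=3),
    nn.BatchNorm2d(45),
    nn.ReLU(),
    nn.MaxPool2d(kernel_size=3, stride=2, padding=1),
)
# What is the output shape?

Input shape: (27, 3, 102, 65)
  -> after Conv2d 7x7 stride=2: (27, 45, 51, 33)
Output shape: (27, 45, 26, 17)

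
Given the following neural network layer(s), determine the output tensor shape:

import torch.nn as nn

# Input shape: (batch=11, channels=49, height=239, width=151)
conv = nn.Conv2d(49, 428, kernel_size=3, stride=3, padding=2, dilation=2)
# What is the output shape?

Input shape: (11, 49, 239, 151)
Output shape: (11, 428, 80, 51)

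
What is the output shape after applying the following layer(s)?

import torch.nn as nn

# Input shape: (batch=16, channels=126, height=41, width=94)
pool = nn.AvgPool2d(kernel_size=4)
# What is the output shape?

Input shape: (16, 126, 41, 94)
Output shape: (16, 126, 10, 23)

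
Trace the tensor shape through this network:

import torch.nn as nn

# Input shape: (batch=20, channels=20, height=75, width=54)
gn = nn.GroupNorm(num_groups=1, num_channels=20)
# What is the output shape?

Input shape: (20, 20, 75, 54)
Output shape: (20, 20, 75, 54)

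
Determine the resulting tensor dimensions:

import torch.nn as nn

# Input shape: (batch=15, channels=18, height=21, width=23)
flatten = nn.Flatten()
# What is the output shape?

Input shape: (15, 18, 21, 23)
Output shape: (15, 8694)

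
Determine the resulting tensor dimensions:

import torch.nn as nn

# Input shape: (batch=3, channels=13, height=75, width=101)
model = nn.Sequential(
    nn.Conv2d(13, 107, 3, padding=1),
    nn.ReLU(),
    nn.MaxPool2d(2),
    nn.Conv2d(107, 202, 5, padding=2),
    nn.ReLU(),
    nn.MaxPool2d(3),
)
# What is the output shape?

Input shape: (3, 13, 75, 101)
  -> after first Conv2d: (3, 107, 75, 101)
  -> after first MaxPool2d: (3, 107, 37, 50)
  -> after second Conv2d: (3, 202, 37, 50)
Output shape: (3, 202, 12, 16)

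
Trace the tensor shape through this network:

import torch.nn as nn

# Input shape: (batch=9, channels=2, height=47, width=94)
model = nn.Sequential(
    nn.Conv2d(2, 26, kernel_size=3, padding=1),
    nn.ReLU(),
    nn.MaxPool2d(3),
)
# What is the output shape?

Input shape: (9, 2, 47, 94)
  -> after Conv2d: (9, 26, 47, 94)
  -> after ReLU: (9, 26, 47, 94)
Output shape: (9, 26, 15, 31)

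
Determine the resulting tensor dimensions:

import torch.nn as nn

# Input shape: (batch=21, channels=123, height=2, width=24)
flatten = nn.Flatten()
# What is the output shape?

Input shape: (21, 123, 2, 24)
Output shape: (21, 5904)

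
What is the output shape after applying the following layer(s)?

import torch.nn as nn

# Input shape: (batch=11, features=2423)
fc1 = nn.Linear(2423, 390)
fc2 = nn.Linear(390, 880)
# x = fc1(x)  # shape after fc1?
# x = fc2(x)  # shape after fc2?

Input shape: (11, 2423)
  -> after fc1: (11, 390)
Output shape: (11, 880)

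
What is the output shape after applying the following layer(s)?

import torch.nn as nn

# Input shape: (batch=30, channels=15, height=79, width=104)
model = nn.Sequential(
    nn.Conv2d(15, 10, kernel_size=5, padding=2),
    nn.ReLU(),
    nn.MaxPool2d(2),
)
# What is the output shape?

Input shape: (30, 15, 79, 104)
  -> after Conv2d: (30, 10, 79, 104)
  -> after ReLU: (30, 10, 79, 104)
Output shape: (30, 10, 39, 52)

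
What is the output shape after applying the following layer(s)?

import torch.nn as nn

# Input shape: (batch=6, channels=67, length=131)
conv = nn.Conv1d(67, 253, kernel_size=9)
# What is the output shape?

Input shape: (6, 67, 131)
Output shape: (6, 253, 123)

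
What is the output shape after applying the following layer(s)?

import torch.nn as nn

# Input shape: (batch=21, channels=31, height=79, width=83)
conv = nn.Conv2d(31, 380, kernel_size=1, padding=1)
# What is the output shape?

Input shape: (21, 31, 79, 83)
Output shape: (21, 380, 81, 85)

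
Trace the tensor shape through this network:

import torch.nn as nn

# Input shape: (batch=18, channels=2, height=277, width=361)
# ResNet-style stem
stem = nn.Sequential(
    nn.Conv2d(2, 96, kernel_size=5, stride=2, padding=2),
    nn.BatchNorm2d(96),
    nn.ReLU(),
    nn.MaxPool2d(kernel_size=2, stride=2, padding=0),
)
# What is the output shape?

Input shape: (18, 2, 277, 361)
  -> after Conv2d 5x5 stride=2: (18, 96, 139, 181)
Output shape: (18, 96, 69, 90)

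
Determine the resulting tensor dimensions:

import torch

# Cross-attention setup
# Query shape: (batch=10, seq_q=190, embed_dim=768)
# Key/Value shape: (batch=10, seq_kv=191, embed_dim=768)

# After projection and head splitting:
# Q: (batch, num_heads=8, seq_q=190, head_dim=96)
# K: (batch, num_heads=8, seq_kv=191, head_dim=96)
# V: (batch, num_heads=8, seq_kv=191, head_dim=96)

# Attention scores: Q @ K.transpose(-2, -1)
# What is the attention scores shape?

Input shape: (10, 190, 768)
Output shape: (10, 8, 190, 191)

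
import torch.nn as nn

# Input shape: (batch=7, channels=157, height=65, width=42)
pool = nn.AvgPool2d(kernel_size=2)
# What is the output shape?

Input shape: (7, 157, 65, 42)
Output shape: (7, 157, 32, 21)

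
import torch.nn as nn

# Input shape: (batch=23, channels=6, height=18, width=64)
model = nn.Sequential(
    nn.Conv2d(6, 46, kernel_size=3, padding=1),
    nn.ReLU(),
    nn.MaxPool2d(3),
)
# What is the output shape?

Input shape: (23, 6, 18, 64)
  -> after Conv2d: (23, 46, 18, 64)
  -> after ReLU: (23, 46, 18, 64)
Output shape: (23, 46, 6, 21)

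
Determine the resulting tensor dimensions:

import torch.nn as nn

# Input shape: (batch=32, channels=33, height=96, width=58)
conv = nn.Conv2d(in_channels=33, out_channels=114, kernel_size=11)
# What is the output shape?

Input shape: (32, 33, 96, 58)
Output shape: (32, 114, 86, 48)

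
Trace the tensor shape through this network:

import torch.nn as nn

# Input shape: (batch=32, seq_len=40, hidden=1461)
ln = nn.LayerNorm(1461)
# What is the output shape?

Input shape: (32, 40, 1461)
Output shape: (32, 40, 1461)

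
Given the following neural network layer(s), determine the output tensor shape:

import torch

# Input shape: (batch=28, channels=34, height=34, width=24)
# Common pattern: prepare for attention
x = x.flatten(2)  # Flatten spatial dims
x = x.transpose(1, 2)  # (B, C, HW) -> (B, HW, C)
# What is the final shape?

Input shape: (28, 34, 34, 24)
  -> after flatten(2): (28, 34, 816)
Output shape: (28, 816, 34)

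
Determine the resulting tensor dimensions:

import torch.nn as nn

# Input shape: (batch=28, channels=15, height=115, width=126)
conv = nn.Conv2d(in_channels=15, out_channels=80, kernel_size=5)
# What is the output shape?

Input shape: (28, 15, 115, 126)
Output shape: (28, 80, 111, 122)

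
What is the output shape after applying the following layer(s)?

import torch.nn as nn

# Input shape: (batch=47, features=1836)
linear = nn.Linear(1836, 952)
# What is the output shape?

Input shape: (47, 1836)
Output shape: (47, 952)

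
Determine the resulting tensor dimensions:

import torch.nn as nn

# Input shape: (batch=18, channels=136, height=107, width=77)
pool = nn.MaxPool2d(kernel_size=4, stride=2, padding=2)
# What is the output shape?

Input shape: (18, 136, 107, 77)
Output shape: (18, 136, 54, 39)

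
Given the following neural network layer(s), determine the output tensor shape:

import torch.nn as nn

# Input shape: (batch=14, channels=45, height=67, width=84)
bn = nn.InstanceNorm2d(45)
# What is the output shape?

Input shape: (14, 45, 67, 84)
Output shape: (14, 45, 67, 84)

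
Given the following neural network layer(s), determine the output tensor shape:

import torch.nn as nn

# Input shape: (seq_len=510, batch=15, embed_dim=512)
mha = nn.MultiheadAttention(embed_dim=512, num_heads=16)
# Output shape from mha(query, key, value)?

Input shape: (510, 15, 512)
Output shape: (510, 15, 512)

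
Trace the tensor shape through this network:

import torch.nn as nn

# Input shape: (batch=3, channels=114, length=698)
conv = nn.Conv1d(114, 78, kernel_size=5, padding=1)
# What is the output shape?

Input shape: (3, 114, 698)
Output shape: (3, 78, 696)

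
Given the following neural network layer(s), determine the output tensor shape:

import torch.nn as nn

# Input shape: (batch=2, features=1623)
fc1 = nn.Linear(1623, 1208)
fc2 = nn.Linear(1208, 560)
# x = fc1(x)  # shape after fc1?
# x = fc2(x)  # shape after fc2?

Input shape: (2, 1623)
  -> after fc1: (2, 1208)
Output shape: (2, 560)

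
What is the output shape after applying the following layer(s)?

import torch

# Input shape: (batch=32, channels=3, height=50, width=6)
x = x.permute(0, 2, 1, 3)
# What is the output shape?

Input shape: (32, 3, 50, 6)
Output shape: (32, 50, 3, 6)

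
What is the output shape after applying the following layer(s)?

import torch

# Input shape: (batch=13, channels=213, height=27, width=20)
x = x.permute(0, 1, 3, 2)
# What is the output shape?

Input shape: (13, 213, 27, 20)
Output shape: (13, 213, 20, 27)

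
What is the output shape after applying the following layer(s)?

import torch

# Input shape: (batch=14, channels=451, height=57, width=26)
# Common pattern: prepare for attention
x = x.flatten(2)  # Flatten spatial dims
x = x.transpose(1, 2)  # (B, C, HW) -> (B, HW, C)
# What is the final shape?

Input shape: (14, 451, 57, 26)
  -> after flatten(2): (14, 451, 1482)
Output shape: (14, 1482, 451)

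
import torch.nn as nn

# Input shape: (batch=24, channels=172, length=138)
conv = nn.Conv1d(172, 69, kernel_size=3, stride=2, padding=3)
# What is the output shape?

Input shape: (24, 172, 138)
Output shape: (24, 69, 71)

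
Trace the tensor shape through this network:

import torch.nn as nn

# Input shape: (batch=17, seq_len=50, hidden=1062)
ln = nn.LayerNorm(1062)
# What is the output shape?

Input shape: (17, 50, 1062)
Output shape: (17, 50, 1062)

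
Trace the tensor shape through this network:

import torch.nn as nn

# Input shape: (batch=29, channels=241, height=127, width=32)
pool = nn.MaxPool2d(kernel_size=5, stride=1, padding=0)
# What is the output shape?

Input shape: (29, 241, 127, 32)
Output shape: (29, 241, 123, 28)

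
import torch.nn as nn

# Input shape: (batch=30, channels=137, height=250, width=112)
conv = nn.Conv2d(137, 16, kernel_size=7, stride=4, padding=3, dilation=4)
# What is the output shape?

Input shape: (30, 137, 250, 112)
Output shape: (30, 16, 58, 24)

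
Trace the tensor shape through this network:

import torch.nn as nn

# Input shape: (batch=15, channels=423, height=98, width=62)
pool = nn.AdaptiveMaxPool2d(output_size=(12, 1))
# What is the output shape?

Input shape: (15, 423, 98, 62)
Output shape: (15, 423, 12, 1)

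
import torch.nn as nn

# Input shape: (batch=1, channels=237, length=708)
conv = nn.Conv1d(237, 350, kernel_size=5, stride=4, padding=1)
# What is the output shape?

Input shape: (1, 237, 708)
Output shape: (1, 350, 177)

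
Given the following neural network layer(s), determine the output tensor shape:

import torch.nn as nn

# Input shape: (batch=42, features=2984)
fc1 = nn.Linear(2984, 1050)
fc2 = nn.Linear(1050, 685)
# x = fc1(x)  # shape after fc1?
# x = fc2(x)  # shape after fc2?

Input shape: (42, 2984)
  -> after fc1: (42, 1050)
Output shape: (42, 685)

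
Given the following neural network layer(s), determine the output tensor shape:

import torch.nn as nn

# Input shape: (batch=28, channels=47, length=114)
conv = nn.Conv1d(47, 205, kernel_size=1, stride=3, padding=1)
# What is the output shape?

Input shape: (28, 47, 114)
Output shape: (28, 205, 39)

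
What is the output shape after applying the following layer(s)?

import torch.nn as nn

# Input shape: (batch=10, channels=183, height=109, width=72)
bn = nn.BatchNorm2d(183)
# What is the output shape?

Input shape: (10, 183, 109, 72)
Output shape: (10, 183, 109, 72)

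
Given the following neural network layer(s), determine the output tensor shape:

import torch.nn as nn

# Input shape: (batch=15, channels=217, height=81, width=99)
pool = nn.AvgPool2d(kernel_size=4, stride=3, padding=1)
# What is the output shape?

Input shape: (15, 217, 81, 99)
Output shape: (15, 217, 27, 33)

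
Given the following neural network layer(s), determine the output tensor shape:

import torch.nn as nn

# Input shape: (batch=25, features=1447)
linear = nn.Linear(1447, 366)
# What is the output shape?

Input shape: (25, 1447)
Output shape: (25, 366)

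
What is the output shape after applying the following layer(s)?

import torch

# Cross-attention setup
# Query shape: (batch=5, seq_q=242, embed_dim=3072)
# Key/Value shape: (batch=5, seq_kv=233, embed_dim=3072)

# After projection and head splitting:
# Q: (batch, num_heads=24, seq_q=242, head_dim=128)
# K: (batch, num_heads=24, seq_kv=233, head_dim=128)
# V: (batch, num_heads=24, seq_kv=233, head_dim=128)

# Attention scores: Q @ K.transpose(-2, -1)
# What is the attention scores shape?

Input shape: (5, 242, 3072)
Output shape: (5, 24, 242, 233)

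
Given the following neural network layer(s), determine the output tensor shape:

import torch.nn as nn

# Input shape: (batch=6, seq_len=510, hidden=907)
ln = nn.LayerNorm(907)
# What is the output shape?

Input shape: (6, 510, 907)
Output shape: (6, 510, 907)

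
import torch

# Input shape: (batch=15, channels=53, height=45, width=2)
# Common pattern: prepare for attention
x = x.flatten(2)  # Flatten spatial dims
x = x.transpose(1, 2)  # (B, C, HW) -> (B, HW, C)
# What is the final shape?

Input shape: (15, 53, 45, 2)
  -> after flatten(2): (15, 53, 90)
Output shape: (15, 90, 53)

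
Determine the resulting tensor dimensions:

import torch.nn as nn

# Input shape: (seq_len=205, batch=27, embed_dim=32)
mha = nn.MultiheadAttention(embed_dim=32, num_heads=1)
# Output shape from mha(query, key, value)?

Input shape: (205, 27, 32)
Output shape: (205, 27, 32)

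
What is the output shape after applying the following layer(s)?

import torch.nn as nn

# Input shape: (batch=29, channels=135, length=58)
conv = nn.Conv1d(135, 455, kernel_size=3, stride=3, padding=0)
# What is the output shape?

Input shape: (29, 135, 58)
Output shape: (29, 455, 19)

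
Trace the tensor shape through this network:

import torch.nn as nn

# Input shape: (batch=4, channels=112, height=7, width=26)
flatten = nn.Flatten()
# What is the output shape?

Input shape: (4, 112, 7, 26)
Output shape: (4, 20384)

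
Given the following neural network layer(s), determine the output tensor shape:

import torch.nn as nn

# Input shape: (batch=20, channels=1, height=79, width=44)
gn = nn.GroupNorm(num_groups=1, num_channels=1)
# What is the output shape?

Input shape: (20, 1, 79, 44)
Output shape: (20, 1, 79, 44)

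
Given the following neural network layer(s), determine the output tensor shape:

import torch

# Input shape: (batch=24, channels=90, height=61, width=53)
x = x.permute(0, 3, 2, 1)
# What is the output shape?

Input shape: (24, 90, 61, 53)
Output shape: (24, 53, 61, 90)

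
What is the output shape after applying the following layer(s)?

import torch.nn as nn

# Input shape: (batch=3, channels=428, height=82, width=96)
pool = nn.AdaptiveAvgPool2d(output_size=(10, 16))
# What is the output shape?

Input shape: (3, 428, 82, 96)
Output shape: (3, 428, 10, 16)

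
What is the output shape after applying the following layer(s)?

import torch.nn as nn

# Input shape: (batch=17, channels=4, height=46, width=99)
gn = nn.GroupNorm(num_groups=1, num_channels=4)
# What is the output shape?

Input shape: (17, 4, 46, 99)
Output shape: (17, 4, 46, 99)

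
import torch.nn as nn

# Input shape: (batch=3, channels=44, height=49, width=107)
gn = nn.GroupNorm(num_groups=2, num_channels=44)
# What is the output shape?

Input shape: (3, 44, 49, 107)
Output shape: (3, 44, 49, 107)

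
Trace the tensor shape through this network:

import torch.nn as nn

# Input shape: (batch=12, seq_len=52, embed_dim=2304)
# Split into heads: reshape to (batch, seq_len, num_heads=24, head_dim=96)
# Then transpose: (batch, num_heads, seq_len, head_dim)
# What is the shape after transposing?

Input shape: (12, 52, 2304)
  -> after reshape: (12, 52, 24, 96)
Output shape: (12, 24, 52, 96)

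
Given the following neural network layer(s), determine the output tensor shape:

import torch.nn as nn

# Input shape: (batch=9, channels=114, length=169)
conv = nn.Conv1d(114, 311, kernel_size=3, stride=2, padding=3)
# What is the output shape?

Input shape: (9, 114, 169)
Output shape: (9, 311, 87)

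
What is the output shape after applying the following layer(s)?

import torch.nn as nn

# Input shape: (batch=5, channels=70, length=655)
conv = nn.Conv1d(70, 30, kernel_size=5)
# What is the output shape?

Input shape: (5, 70, 655)
Output shape: (5, 30, 651)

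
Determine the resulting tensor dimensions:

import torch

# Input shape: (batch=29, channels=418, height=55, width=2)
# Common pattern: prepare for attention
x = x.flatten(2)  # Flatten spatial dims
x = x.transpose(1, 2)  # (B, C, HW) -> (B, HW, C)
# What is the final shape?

Input shape: (29, 418, 55, 2)
  -> after flatten(2): (29, 418, 110)
Output shape: (29, 110, 418)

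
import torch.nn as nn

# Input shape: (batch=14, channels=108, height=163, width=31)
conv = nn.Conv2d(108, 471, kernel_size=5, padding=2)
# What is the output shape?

Input shape: (14, 108, 163, 31)
Output shape: (14, 471, 163, 31)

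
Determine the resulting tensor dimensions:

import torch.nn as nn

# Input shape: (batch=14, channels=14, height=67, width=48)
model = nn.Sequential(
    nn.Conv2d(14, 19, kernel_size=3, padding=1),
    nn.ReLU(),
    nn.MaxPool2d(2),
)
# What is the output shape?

Input shape: (14, 14, 67, 48)
  -> after Conv2d: (14, 19, 67, 48)
  -> after ReLU: (14, 19, 67, 48)
Output shape: (14, 19, 33, 24)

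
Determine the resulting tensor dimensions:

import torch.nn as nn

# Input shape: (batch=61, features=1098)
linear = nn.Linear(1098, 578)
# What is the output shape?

Input shape: (61, 1098)
Output shape: (61, 578)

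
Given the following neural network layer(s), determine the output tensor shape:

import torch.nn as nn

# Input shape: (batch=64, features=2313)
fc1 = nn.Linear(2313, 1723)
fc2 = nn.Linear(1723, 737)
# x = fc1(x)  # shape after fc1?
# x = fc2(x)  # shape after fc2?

Input shape: (64, 2313)
  -> after fc1: (64, 1723)
Output shape: (64, 737)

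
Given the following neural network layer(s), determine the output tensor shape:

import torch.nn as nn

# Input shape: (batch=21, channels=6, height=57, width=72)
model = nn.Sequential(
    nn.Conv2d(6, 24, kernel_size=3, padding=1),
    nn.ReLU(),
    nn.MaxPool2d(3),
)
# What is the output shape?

Input shape: (21, 6, 57, 72)
  -> after Conv2d: (21, 24, 57, 72)
  -> after ReLU: (21, 24, 57, 72)
Output shape: (21, 24, 19, 24)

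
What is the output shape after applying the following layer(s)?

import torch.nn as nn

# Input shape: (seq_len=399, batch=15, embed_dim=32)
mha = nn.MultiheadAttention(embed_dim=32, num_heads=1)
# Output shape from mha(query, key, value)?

Input shape: (399, 15, 32)
Output shape: (399, 15, 32)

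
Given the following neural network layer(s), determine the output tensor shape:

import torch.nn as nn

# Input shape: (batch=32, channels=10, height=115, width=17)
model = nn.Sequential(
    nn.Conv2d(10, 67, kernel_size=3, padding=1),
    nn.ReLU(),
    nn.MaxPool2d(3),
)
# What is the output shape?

Input shape: (32, 10, 115, 17)
  -> after Conv2d: (32, 67, 115, 17)
  -> after ReLU: (32, 67, 115, 17)
Output shape: (32, 67, 38, 5)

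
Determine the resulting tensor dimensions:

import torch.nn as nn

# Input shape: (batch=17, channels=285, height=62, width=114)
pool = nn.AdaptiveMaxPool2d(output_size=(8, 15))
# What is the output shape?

Input shape: (17, 285, 62, 114)
Output shape: (17, 285, 8, 15)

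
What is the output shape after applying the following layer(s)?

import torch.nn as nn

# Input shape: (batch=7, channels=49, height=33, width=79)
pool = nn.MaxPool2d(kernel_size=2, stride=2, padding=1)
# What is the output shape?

Input shape: (7, 49, 33, 79)
Output shape: (7, 49, 17, 40)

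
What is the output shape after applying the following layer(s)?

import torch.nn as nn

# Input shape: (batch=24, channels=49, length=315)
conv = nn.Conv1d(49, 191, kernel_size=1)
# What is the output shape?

Input shape: (24, 49, 315)
Output shape: (24, 191, 315)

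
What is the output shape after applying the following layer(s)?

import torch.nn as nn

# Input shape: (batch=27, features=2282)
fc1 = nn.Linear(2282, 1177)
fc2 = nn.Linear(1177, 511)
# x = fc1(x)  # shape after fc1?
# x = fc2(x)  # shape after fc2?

Input shape: (27, 2282)
  -> after fc1: (27, 1177)
Output shape: (27, 511)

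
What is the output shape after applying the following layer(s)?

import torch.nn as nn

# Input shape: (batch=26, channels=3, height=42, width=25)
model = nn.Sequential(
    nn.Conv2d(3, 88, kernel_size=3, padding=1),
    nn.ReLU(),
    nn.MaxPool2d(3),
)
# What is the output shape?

Input shape: (26, 3, 42, 25)
  -> after Conv2d: (26, 88, 42, 25)
  -> after ReLU: (26, 88, 42, 25)
Output shape: (26, 88, 14, 8)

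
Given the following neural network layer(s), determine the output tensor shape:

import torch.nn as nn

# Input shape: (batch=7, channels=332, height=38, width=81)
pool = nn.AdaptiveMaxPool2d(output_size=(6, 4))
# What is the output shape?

Input shape: (7, 332, 38, 81)
Output shape: (7, 332, 6, 4)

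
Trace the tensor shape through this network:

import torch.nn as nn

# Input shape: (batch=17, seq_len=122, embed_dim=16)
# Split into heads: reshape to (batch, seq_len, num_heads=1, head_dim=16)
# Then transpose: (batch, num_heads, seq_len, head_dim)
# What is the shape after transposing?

Input shape: (17, 122, 16)
  -> after reshape: (17, 122, 1, 16)
Output shape: (17, 1, 122, 16)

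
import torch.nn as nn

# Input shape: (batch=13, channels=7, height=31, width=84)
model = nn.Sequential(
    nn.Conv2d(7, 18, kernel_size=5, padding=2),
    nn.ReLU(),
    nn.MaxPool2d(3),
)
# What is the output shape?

Input shape: (13, 7, 31, 84)
  -> after Conv2d: (13, 18, 31, 84)
  -> after ReLU: (13, 18, 31, 84)
Output shape: (13, 18, 10, 28)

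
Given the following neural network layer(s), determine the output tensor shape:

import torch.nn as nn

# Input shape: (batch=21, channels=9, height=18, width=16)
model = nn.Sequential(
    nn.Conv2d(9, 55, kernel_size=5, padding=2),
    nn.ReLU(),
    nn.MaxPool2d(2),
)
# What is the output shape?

Input shape: (21, 9, 18, 16)
  -> after Conv2d: (21, 55, 18, 16)
  -> after ReLU: (21, 55, 18, 16)
Output shape: (21, 55, 9, 8)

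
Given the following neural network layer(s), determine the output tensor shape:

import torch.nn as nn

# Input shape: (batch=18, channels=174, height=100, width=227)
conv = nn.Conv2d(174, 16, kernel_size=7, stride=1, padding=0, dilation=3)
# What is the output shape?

Input shape: (18, 174, 100, 227)
Output shape: (18, 16, 82, 209)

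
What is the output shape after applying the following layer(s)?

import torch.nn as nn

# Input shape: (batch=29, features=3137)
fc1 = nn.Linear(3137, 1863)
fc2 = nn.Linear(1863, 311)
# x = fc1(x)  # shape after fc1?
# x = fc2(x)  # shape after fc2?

Input shape: (29, 3137)
  -> after fc1: (29, 1863)
Output shape: (29, 311)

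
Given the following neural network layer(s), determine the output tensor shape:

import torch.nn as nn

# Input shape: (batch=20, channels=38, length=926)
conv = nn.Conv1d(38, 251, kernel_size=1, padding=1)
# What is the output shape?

Input shape: (20, 38, 926)
Output shape: (20, 251, 928)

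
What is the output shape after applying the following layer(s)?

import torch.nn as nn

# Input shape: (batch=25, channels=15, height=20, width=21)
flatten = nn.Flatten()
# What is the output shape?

Input shape: (25, 15, 20, 21)
Output shape: (25, 6300)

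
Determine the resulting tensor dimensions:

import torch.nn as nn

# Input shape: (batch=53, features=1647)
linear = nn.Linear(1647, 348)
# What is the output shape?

Input shape: (53, 1647)
Output shape: (53, 348)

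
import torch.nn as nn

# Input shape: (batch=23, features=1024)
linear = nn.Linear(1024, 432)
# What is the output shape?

Input shape: (23, 1024)
Output shape: (23, 432)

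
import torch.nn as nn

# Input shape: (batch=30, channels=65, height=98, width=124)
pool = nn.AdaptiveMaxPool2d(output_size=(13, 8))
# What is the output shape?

Input shape: (30, 65, 98, 124)
Output shape: (30, 65, 13, 8)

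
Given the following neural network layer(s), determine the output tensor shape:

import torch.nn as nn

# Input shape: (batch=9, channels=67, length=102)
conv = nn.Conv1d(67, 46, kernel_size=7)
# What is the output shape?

Input shape: (9, 67, 102)
Output shape: (9, 46, 96)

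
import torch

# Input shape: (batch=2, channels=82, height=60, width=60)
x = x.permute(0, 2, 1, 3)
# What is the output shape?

Input shape: (2, 82, 60, 60)
Output shape: (2, 60, 82, 60)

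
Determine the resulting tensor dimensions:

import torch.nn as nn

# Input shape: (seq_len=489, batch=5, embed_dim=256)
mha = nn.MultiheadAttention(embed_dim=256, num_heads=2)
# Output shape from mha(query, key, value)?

Input shape: (489, 5, 256)
Output shape: (489, 5, 256)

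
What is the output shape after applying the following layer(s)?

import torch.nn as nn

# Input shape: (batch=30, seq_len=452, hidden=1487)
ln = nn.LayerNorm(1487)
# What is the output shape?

Input shape: (30, 452, 1487)
Output shape: (30, 452, 1487)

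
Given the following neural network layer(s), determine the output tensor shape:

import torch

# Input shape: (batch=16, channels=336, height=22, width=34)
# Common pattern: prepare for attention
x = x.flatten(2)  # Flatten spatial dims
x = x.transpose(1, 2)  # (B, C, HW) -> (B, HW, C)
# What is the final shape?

Input shape: (16, 336, 22, 34)
  -> after flatten(2): (16, 336, 748)
Output shape: (16, 748, 336)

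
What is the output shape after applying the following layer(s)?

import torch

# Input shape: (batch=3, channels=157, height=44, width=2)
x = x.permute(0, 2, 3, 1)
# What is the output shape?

Input shape: (3, 157, 44, 2)
Output shape: (3, 44, 2, 157)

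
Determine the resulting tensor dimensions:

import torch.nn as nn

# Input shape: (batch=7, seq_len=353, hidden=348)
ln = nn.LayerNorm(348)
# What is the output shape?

Input shape: (7, 353, 348)
Output shape: (7, 353, 348)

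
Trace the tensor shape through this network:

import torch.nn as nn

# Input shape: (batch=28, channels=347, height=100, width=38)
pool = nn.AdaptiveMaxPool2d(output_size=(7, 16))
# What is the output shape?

Input shape: (28, 347, 100, 38)
Output shape: (28, 347, 7, 16)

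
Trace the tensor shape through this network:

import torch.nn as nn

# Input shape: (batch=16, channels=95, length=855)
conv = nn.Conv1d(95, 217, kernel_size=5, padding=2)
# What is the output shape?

Input shape: (16, 95, 855)
Output shape: (16, 217, 855)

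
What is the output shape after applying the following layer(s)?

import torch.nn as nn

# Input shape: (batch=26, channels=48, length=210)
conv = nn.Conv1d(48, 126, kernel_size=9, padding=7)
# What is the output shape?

Input shape: (26, 48, 210)
Output shape: (26, 126, 216)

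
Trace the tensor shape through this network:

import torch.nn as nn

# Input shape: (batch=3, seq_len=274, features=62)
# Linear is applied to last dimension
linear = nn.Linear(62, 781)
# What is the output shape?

Input shape: (3, 274, 62)
Output shape: (3, 274, 781)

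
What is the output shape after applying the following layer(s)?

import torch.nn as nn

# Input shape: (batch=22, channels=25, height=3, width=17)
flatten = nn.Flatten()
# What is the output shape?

Input shape: (22, 25, 3, 17)
Output shape: (22, 1275)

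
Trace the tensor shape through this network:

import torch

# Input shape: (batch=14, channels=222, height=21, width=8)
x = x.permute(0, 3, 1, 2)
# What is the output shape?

Input shape: (14, 222, 21, 8)
Output shape: (14, 8, 222, 21)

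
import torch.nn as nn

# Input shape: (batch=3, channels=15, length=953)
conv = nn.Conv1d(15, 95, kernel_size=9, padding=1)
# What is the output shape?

Input shape: (3, 15, 953)
Output shape: (3, 95, 947)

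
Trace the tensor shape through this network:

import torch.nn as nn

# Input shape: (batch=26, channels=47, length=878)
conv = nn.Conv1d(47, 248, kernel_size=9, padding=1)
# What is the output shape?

Input shape: (26, 47, 878)
Output shape: (26, 248, 872)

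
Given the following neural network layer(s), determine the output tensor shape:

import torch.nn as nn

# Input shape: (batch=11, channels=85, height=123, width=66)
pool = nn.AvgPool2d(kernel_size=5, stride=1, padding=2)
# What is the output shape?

Input shape: (11, 85, 123, 66)
Output shape: (11, 85, 123, 66)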